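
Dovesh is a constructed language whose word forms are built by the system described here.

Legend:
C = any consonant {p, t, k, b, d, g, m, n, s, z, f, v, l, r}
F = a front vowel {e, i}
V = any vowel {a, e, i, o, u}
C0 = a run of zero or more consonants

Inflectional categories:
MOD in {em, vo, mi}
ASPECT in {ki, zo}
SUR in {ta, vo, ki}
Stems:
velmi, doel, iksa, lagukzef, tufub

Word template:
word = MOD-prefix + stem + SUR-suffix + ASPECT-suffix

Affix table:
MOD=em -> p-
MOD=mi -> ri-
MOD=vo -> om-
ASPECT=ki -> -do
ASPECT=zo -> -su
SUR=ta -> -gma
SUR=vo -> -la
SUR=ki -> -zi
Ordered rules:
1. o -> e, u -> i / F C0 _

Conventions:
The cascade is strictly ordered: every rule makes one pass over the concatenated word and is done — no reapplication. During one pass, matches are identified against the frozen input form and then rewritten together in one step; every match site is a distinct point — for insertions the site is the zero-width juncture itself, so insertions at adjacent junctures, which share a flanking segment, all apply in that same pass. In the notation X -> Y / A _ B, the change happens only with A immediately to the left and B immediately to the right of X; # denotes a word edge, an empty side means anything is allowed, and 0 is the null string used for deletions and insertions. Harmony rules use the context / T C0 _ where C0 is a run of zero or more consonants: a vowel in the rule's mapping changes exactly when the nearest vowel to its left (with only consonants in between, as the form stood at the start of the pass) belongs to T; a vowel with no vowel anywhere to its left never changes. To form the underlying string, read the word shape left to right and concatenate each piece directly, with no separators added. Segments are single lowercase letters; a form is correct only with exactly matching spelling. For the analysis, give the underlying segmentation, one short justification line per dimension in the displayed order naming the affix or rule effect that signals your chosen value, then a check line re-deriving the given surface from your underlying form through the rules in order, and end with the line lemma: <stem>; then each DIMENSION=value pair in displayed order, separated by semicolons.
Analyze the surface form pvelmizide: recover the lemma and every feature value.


underlying: p-velmi-zi-do
MOD=em - signalled by the affix p-
ASPECT=ki - signalled by the affix -do
SUR=ki - signalled by the affix -zi
check: pvelmizido -> pvelmizide
lemma: velmi; MOD=em; ASPECT=ki; SUR=ki


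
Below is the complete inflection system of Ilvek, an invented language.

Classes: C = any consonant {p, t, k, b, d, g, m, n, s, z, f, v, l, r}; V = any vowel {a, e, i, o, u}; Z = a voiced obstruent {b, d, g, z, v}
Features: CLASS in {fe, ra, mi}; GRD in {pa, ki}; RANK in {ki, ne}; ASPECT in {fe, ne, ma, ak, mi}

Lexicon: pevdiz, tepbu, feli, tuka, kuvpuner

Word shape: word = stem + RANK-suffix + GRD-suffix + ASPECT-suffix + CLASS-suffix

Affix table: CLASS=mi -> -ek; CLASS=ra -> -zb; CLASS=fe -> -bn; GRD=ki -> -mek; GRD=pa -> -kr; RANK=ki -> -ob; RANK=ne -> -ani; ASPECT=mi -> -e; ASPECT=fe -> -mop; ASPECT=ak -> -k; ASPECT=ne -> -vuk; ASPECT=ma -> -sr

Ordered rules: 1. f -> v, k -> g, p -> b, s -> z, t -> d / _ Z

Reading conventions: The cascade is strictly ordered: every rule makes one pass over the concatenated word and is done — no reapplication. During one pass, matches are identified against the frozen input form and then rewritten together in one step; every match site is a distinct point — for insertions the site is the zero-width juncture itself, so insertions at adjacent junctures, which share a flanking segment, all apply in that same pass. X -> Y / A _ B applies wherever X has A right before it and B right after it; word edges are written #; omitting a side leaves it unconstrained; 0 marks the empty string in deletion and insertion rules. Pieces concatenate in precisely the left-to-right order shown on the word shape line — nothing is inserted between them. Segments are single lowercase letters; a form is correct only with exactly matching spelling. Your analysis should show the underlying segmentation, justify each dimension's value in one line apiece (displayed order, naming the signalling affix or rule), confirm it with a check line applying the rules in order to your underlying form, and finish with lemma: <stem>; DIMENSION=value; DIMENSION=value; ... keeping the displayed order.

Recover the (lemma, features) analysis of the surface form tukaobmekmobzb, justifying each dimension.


underlying: tuka-ob-mek-mop-zb
CLASS=ra - signalled by the affix -zb
GRD=ki - signalled by the affix -mek
RANK=ki - signalled by the affix -ob
ASPECT=fe - signalled by the affix -mop
check: tukaobmekmopzb -> tukaobmekmobzb
lemma: tuka; CLASS=ra; GRD=ki; RANK=ki; ASPECT=fe


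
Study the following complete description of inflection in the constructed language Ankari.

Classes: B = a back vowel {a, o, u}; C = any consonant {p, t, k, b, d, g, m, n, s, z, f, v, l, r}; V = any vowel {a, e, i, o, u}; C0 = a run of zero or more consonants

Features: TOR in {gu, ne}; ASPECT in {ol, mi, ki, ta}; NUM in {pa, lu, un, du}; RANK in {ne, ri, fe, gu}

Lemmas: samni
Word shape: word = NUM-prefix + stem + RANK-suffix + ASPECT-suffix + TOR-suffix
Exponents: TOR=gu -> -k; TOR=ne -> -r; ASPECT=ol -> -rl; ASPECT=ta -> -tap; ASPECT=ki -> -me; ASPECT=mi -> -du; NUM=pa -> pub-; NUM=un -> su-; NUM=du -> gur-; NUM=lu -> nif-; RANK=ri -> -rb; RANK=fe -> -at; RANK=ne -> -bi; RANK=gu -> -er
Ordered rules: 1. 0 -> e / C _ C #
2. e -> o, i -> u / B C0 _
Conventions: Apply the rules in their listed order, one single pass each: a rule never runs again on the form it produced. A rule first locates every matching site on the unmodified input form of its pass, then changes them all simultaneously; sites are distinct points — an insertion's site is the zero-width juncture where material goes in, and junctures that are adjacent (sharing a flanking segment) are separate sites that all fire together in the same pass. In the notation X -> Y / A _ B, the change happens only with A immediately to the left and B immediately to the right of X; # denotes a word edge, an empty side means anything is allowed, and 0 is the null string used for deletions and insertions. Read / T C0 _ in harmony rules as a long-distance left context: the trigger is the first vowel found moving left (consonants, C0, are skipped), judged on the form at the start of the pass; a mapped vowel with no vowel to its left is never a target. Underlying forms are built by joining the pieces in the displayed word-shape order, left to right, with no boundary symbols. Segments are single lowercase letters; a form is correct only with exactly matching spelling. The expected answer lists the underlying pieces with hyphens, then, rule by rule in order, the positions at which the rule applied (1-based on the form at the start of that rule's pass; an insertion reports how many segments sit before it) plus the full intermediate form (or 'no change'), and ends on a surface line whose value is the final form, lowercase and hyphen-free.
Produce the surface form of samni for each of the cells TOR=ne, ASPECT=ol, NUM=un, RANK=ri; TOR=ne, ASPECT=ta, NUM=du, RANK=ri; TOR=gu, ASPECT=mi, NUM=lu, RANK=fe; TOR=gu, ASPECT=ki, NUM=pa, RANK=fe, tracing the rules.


cell TOR=ne, ASPECT=ol, NUM=un, RANK=ri:
underlying: su-samni-rb-rl-r
1. 0 -> e / C _ C #: inserts after position(s) 11: susamnirbrler
2. e -> o, i -> u / B C0 _: fires at position(s) 7: susamnurbrler
surface: susamnurbrler

cell TOR=ne, ASPECT=ta, NUM=du, RANK=ri:
underlying: gur-samni-rb-tap-r
1. 0 -> e / C _ C #: inserts after position(s) 13: gursamnirbtaper
2. e -> o, i -> u / B C0 _: fires at position(s) 8, 14: gursamnurbtapor
surface: gursamnurbtapor

cell TOR=gu, ASPECT=mi, NUM=lu, RANK=fe:
underlying: nif-samni-at-du-k
1. 0 -> e / C _ C #: no change
2. e -> o, i -> u / B C0 _: fires at position(s) 8: nifsamnuatduk
surface: nifsamnuatduk

cell TOR=gu, ASPECT=ki, NUM=pa, RANK=fe:
underlying: pub-samni-at-me-k
1. 0 -> e / C _ C #: no change
2. e -> o, i -> u / B C0 _: fires at position(s) 8, 12: pubsamnuatmok
surface: pubsamnuatmok


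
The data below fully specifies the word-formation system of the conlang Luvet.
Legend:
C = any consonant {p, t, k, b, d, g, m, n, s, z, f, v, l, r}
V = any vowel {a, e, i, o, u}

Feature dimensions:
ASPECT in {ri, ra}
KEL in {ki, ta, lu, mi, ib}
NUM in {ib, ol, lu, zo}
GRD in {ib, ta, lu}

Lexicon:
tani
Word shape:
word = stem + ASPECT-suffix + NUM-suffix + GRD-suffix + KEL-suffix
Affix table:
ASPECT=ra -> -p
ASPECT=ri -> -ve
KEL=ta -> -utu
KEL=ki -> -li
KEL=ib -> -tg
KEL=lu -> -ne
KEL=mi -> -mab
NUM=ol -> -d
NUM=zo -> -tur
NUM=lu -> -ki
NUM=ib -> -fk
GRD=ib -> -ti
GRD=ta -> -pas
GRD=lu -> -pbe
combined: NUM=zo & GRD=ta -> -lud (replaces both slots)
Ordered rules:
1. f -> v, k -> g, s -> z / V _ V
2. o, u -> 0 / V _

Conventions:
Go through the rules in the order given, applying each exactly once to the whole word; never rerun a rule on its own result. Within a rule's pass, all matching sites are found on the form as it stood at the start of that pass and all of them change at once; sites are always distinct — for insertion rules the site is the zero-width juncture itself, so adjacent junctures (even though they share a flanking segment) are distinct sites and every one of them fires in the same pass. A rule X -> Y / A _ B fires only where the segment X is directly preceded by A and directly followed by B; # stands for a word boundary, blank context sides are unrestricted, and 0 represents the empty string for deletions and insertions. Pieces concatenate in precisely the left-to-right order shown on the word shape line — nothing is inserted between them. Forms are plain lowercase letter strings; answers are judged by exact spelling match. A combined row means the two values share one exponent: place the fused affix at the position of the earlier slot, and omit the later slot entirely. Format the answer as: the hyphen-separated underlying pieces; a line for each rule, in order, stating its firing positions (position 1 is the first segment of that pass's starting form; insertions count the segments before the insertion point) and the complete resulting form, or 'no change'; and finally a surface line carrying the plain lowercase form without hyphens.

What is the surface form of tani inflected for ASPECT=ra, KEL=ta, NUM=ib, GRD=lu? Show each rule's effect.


underlying: tani-p-fk-pbe-utu
1. f -> v, k -> g, s -> z / V _ V: no change
2. o, u -> 0 / V _: fires at position(s) 11: tanipfkpbetu
surface: tanipfkpbetu


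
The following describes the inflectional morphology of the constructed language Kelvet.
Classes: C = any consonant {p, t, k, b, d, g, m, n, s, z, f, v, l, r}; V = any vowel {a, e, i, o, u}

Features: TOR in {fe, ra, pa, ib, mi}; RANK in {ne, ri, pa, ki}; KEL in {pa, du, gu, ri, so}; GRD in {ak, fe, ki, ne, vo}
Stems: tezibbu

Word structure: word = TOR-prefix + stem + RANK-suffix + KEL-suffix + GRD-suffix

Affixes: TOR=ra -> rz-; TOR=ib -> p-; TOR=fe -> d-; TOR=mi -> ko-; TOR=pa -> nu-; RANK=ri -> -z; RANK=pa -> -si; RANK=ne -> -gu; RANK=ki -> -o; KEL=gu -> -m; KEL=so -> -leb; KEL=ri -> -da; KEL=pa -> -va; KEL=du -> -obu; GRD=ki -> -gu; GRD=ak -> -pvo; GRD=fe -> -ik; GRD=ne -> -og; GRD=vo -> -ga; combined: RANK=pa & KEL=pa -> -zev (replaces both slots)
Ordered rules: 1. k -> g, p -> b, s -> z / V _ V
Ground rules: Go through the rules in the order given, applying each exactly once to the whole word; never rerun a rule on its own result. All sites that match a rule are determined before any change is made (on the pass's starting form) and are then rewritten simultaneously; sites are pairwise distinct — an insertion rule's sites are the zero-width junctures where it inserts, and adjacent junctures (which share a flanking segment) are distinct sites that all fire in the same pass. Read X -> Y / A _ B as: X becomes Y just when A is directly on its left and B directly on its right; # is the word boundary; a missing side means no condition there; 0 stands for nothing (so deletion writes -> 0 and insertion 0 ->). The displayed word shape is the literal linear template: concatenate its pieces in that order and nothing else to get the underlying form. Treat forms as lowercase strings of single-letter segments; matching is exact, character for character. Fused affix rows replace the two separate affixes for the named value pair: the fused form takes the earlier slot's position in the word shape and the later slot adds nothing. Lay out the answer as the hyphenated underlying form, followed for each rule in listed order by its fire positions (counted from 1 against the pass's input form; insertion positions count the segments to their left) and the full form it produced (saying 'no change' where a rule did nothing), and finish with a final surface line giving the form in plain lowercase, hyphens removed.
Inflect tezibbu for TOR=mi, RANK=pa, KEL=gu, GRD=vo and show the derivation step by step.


underlying: ko-tezibbu-si-m-ga
1. k -> g, p -> b, s -> z / V _ V: fires at position(s) 10: kotezibbuzimga
surface: kotezibbuzimga


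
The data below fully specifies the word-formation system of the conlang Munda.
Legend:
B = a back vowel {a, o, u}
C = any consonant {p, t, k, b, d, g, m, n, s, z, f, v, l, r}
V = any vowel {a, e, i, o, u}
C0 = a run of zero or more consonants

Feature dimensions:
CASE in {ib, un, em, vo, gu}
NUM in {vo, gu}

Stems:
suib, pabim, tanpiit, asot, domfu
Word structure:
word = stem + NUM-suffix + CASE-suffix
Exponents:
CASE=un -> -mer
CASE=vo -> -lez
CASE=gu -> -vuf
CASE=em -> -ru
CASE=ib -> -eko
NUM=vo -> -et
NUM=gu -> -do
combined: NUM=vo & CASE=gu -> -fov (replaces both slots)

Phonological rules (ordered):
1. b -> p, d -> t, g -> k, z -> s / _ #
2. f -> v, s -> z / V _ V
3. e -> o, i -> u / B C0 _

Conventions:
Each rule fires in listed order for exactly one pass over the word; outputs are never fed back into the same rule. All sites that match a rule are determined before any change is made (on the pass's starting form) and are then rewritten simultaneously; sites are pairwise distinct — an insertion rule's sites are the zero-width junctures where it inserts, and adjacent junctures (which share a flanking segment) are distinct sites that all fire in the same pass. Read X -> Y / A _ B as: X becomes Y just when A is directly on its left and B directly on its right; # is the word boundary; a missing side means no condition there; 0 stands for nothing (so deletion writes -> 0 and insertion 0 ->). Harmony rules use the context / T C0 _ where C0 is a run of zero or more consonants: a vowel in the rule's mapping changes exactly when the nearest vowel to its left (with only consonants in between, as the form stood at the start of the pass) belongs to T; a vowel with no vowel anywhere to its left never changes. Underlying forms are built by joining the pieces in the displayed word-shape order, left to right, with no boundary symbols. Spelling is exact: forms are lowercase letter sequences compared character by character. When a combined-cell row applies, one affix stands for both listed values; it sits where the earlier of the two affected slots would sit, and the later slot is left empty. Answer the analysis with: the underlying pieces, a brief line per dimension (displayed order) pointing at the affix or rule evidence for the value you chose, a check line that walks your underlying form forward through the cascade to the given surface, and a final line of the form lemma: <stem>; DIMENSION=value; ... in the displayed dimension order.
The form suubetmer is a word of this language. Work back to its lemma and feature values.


underlying: suib-et-mer
CASE=un - signalled by the affix -mer
NUM=vo - signalled by the affix -et
check: suibetmer -> suibetmer -> suibetmer -> suubetmer
lemma: suib; CASE=un; NUM=vo


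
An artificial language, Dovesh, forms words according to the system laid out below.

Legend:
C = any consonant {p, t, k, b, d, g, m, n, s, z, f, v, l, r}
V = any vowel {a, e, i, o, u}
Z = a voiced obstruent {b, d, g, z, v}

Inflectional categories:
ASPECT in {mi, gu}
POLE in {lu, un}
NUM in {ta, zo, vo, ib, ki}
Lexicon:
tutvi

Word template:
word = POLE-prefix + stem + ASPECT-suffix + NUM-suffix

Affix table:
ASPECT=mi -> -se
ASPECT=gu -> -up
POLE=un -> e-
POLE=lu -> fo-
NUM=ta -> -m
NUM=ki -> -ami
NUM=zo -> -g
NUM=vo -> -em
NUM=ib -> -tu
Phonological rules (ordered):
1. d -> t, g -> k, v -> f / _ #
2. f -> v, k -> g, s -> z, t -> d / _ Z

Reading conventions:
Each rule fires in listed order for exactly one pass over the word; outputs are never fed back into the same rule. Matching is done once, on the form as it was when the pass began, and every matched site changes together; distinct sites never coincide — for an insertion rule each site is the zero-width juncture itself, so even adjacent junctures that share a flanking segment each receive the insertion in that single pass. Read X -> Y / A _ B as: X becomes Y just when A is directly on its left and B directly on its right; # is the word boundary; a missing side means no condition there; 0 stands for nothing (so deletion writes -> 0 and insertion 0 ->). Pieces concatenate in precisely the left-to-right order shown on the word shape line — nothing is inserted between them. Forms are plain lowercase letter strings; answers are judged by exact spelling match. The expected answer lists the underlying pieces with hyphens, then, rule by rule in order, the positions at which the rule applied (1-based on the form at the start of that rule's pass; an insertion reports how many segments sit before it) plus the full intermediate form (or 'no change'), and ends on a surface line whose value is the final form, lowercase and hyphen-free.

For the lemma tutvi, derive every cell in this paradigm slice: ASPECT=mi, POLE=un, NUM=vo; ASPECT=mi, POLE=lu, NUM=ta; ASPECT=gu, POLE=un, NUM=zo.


cell ASPECT=mi, POLE=un, NUM=vo:
underlying: e-tutvi-se-em
1. d -> t, g -> k, v -> f / _ #: no change
2. f -> v, k -> g, s -> z, t -> d / _ Z: fires at position(s) 4: etudviseem
surface: etudviseem

cell ASPECT=mi, POLE=lu, NUM=ta:
underlying: fo-tutvi-se-m
1. d -> t, g -> k, v -> f / _ #: no change
2. f -> v, k -> g, s -> z, t -> d / _ Z: fires at position(s) 5: fotudvisem
surface: fotudvisem

cell ASPECT=gu, POLE=un, NUM=zo:
underlying: e-tutvi-up-g
1. d -> t, g -> k, v -> f / _ #: fires at position(s) 9: etutviupk
2. f -> v, k -> g, s -> z, t -> d / _ Z: fires at position(s) 4: etudviupk
surface: etudviupk


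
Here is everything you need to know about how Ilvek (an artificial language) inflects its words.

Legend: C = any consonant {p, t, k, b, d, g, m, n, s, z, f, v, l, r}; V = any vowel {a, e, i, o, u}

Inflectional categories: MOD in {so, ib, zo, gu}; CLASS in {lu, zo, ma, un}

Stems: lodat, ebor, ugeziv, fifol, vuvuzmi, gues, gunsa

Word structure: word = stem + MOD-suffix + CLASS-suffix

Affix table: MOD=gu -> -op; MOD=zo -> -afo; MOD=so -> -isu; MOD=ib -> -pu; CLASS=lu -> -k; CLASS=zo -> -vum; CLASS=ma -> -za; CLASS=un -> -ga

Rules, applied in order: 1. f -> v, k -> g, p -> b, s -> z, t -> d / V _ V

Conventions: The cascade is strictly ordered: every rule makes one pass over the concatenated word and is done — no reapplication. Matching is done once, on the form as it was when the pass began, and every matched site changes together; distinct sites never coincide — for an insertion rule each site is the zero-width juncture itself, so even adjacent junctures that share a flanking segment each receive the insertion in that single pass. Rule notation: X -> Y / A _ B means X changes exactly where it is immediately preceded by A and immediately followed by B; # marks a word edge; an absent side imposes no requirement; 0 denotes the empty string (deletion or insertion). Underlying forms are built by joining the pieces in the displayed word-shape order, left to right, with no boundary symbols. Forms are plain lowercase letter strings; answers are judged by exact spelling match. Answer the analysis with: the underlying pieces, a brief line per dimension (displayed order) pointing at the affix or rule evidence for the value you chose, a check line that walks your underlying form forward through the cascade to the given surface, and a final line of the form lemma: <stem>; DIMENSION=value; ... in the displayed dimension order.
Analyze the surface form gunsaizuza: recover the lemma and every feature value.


underlying: gunsa-isu-za
MOD=so - signalled by the affix -isu
CLASS=ma - signalled by the affix -za
check: gunsaisuza -> gunsaizuza
lemma: gunsa; MOD=so; CLASS=ma


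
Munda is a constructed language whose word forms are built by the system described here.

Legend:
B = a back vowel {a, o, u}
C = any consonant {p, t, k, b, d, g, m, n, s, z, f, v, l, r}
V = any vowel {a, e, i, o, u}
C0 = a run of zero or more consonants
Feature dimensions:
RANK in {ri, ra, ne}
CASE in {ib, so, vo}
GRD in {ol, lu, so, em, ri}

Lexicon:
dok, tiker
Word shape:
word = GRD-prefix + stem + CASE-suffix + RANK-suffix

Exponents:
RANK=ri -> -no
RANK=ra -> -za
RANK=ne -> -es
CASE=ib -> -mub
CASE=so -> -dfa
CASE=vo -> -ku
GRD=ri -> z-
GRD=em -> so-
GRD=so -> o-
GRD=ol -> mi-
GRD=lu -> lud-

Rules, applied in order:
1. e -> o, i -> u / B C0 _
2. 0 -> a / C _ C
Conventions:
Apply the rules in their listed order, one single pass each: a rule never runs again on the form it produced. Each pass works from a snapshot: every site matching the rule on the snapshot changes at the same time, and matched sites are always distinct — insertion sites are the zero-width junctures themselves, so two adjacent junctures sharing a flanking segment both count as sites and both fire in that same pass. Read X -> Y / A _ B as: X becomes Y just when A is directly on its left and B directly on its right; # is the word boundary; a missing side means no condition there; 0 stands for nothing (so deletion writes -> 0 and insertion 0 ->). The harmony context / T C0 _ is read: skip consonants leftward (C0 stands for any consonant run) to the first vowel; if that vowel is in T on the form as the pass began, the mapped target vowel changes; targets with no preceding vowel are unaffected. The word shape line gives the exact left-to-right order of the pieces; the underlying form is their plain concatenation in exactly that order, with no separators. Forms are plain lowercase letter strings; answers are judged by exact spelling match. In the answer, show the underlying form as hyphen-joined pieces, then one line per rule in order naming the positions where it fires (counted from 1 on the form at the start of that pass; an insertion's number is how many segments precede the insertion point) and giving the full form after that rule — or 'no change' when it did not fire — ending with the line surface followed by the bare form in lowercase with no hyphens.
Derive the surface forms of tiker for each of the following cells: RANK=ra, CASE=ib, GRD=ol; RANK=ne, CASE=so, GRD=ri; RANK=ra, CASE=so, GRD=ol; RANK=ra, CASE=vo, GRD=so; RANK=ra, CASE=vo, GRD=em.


cell RANK=ra, CASE=ib, GRD=ol:
underlying: mi-tiker-mub-za
1. e -> o, i -> u / B C0 _: no change
2. 0 -> a / C _ C: inserts after position(s) 7, 10: mitikeramubaza
surface: mitikeramubaza

cell RANK=ne, CASE=so, GRD=ri:
underlying: z-tiker-dfa-es
1. e -> o, i -> u / B C0 _: fires at position(s) 10: ztikerdfaos
2. 0 -> a / C _ C: inserts after position(s) 1, 6, 7: zatikeradafaos
surface: zatikeradafaos

cell RANK=ra, CASE=so, GRD=ol:
underlying: mi-tiker-dfa-za
1. e -> o, i -> u / B C0 _: no change
2. 0 -> a / C _ C: inserts after position(s) 7, 8: mitikeradafaza
surface: mitikeradafaza

cell RANK=ra, CASE=vo, GRD=so:
underlying: o-tiker-ku-za
1. e -> o, i -> u / B C0 _: fires at position(s) 3: otukerkuza
2. 0 -> a / C _ C: inserts after position(s) 6: otukerakuza
surface: otukerakuza

cell RANK=ra, CASE=vo, GRD=em:
underlying: so-tiker-ku-za
1. e -> o, i -> u / B C0 _: fires at position(s) 4: sotukerkuza
2. 0 -> a / C _ C: inserts after position(s) 7: sotukerakuza
surface: sotukerakuza


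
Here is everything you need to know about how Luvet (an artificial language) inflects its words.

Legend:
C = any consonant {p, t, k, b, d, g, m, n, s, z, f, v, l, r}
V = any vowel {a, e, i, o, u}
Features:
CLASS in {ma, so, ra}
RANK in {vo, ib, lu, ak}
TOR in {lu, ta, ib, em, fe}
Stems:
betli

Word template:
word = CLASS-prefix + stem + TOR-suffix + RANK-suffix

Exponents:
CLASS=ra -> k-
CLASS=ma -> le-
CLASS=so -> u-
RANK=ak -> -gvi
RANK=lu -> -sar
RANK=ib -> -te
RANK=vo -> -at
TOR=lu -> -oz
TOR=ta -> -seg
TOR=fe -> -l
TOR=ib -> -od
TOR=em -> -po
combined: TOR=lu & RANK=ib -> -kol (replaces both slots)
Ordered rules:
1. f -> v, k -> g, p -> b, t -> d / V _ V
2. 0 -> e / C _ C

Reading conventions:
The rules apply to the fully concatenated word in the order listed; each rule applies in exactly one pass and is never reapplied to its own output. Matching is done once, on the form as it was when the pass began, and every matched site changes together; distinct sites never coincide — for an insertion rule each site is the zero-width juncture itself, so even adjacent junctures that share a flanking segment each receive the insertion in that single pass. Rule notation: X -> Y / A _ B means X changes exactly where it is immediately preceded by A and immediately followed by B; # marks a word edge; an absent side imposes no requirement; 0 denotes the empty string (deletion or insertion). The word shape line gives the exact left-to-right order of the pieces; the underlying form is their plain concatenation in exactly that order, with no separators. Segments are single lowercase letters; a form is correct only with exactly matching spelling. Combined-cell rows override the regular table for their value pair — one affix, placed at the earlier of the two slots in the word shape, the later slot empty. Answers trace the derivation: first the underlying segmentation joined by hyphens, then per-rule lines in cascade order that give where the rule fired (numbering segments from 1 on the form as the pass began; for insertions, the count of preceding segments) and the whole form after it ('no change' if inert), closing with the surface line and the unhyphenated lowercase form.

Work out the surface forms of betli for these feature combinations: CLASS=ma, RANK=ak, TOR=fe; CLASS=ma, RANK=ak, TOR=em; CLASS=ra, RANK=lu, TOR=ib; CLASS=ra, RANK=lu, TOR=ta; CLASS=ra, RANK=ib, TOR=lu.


cell CLASS=ma, RANK=ak, TOR=fe:
underlying: le-betli-l-gvi
1. f -> v, k -> g, p -> b, t -> d / V _ V: no change
2. 0 -> e / C _ C: inserts after position(s) 5, 8, 9: lebetelilegevi
surface: lebetelilegevi

cell CLASS=ma, RANK=ak, TOR=em:
underlying: le-betli-po-gvi
1. f -> v, k -> g, p -> b, t -> d / V _ V: fires at position(s) 8: lebetlibogvi
2. 0 -> e / C _ C: inserts after position(s) 5, 10: lebetelibogevi
surface: lebetelibogevi

cell CLASS=ra, RANK=lu, TOR=ib:
underlying: k-betli-od-sar
1. f -> v, k -> g, p -> b, t -> d / V _ V: no change
2. 0 -> e / C _ C: inserts after position(s) 1, 4, 8: kebeteliodesar
surface: kebeteliodesar

cell CLASS=ra, RANK=lu, TOR=ta:
underlying: k-betli-seg-sar
1. f -> v, k -> g, p -> b, t -> d / V _ V: no change
2. 0 -> e / C _ C: inserts after position(s) 1, 4, 9: kebetelisegesar
surface: kebetelisegesar

cell CLASS=ra, RANK=ib, TOR=lu:
underlying: k-betli-kol
1. f -> v, k -> g, p -> b, t -> d / V _ V: fires at position(s) 7: kbetligol
2. 0 -> e / C _ C: inserts after position(s) 1, 4: kebeteligol
surface: kebeteligol


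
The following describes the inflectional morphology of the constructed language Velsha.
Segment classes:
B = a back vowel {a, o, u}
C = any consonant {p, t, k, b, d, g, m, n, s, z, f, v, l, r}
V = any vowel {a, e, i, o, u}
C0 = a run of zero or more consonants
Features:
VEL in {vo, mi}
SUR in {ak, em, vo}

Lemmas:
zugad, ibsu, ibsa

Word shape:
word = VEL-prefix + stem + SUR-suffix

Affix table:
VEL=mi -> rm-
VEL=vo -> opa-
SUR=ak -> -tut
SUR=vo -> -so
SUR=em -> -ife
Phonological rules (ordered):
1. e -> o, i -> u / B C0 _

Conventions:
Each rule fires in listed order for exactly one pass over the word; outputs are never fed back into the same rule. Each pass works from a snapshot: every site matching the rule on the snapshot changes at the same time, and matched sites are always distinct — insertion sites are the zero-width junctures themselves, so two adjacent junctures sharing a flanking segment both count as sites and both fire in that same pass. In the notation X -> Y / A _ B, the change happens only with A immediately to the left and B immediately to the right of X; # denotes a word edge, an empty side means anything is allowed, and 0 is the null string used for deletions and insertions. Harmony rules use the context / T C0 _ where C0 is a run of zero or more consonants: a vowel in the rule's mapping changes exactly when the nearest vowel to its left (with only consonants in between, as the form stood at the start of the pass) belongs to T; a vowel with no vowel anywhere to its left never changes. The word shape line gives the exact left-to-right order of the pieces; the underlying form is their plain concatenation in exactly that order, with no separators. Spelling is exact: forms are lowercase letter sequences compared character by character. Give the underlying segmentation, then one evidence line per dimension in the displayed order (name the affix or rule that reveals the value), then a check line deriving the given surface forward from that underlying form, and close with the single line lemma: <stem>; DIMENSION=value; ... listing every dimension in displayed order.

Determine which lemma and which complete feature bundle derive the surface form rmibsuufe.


underlying: rm-ibsu-ife
VEL=mi - signalled by the affix rm-
SUR=em - signalled by the affix -ife
check: rmibsuife -> rmibsuufe
lemma: ibsu; VEL=mi; SUR=em


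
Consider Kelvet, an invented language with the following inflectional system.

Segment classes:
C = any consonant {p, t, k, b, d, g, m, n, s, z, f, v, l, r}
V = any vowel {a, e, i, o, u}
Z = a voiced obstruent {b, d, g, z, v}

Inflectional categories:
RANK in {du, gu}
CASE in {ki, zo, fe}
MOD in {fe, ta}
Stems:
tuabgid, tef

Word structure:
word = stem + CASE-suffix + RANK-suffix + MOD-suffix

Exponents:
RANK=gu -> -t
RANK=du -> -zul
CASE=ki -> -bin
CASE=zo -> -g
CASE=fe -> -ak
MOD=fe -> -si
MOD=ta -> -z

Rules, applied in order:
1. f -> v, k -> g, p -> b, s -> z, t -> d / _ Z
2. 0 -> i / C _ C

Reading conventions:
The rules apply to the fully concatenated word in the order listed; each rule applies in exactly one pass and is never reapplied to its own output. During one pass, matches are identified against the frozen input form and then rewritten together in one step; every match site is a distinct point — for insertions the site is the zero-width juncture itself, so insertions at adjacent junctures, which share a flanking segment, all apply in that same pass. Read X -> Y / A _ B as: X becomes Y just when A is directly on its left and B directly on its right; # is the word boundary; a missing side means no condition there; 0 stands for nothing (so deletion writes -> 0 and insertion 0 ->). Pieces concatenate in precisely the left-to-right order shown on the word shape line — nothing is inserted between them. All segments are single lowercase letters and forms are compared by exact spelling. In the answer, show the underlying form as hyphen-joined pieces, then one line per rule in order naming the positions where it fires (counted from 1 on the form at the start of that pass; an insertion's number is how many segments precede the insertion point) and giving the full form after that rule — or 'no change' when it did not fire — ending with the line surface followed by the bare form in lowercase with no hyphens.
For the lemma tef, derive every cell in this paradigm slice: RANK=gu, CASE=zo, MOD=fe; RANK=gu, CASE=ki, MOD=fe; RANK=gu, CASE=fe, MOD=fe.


cell RANK=gu, CASE=zo, MOD=fe:
underlying: tef-g-t-si
1. f -> v, k -> g, p -> b, s -> z, t -> d / _ Z: fires at position(s) 3: tevgtsi
2. 0 -> i / C _ C: inserts after position(s) 3, 4, 5: tevigitisi
surface: tevigitisi

cell RANK=gu, CASE=ki, MOD=fe:
underlying: tef-bin-t-si
1. f -> v, k -> g, p -> b, s -> z, t -> d / _ Z: fires at position(s) 3: tevbintsi
2. 0 -> i / C _ C: inserts after position(s) 3, 6, 7: tevibinitisi
surface: tevibinitisi

cell RANK=gu, CASE=fe, MOD=fe:
underlying: tef-ak-t-si
1. f -> v, k -> g, p -> b, s -> z, t -> d / _ Z: no change
2. 0 -> i / C _ C: inserts after position(s) 5, 6: tefakitisi
surface: tefakitisi


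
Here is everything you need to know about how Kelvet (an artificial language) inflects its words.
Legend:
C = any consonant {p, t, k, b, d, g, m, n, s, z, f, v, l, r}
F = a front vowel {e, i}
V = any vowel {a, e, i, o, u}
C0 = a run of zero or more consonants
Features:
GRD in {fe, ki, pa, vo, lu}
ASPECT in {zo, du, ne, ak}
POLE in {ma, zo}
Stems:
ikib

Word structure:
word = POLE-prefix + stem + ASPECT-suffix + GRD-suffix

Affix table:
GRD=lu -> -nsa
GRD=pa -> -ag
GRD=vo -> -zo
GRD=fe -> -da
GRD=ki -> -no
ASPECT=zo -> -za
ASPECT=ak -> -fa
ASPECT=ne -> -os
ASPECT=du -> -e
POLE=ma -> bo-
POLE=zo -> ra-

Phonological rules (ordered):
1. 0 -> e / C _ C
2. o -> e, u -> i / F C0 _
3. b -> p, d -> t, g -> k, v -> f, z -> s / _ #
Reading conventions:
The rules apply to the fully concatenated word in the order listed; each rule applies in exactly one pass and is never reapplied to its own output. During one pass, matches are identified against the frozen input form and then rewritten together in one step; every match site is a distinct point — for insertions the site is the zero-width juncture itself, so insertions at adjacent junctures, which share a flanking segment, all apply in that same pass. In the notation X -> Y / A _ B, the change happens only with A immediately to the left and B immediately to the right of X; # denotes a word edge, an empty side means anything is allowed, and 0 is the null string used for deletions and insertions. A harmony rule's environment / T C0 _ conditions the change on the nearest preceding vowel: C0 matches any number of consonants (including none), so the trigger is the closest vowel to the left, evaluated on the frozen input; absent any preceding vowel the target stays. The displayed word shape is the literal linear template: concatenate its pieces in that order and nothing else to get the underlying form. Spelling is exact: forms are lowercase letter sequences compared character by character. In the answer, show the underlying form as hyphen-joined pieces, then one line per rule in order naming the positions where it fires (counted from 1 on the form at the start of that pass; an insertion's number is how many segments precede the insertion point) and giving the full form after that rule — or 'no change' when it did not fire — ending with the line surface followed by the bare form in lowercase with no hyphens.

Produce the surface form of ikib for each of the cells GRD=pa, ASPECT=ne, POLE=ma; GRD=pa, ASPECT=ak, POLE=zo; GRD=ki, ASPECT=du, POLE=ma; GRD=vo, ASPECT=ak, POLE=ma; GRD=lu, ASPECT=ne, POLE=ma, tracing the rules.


cell GRD=pa, ASPECT=ne, POLE=ma:
underlying: bo-ikib-os-ag
1. 0 -> e / C _ C: no change
2. o -> e, u -> i / F C0 _: fires at position(s) 7: boikibesag
3. b -> p, d -> t, g -> k, v -> f, z -> s / _ #: fires at position(s) 10: boikibesak
surface: boikibesak

cell GRD=pa, ASPECT=ak, POLE=zo:
underlying: ra-ikib-fa-ag
1. 0 -> e / C _ C: inserts after position(s) 6: raikibefaag
2. o -> e, u -> i / F C0 _: no change
3. b -> p, d -> t, g -> k, v -> f, z -> s / _ #: fires at position(s) 11: raikibefaak
surface: raikibefaak

cell GRD=ki, ASPECT=du, POLE=ma:
underlying: bo-ikib-e-no
1. 0 -> e / C _ C: no change
2. o -> e, u -> i / F C0 _: fires at position(s) 9: boikibene
3. b -> p, d -> t, g -> k, v -> f, z -> s / _ #: no change
surface: boikibene

cell GRD=vo, ASPECT=ak, POLE=ma:
underlying: bo-ikib-fa-zo
1. 0 -> e / C _ C: inserts after position(s) 6: boikibefazo
2. o -> e, u -> i / F C0 _: no change
3. b -> p, d -> t, g -> k, v -> f, z -> s / _ #: no change
surface: boikibefazo

cell GRD=lu, ASPECT=ne, POLE=ma:
underlying: bo-ikib-os-nsa
1. 0 -> e / C _ C: inserts after position(s) 8, 9: boikibosenesa
2. o -> e, u -> i / F C0 _: fires at position(s) 7: boikibesenesa
3. b -> p, d -> t, g -> k, v -> f, z -> s / _ #: no change
surface: boikibesenesa


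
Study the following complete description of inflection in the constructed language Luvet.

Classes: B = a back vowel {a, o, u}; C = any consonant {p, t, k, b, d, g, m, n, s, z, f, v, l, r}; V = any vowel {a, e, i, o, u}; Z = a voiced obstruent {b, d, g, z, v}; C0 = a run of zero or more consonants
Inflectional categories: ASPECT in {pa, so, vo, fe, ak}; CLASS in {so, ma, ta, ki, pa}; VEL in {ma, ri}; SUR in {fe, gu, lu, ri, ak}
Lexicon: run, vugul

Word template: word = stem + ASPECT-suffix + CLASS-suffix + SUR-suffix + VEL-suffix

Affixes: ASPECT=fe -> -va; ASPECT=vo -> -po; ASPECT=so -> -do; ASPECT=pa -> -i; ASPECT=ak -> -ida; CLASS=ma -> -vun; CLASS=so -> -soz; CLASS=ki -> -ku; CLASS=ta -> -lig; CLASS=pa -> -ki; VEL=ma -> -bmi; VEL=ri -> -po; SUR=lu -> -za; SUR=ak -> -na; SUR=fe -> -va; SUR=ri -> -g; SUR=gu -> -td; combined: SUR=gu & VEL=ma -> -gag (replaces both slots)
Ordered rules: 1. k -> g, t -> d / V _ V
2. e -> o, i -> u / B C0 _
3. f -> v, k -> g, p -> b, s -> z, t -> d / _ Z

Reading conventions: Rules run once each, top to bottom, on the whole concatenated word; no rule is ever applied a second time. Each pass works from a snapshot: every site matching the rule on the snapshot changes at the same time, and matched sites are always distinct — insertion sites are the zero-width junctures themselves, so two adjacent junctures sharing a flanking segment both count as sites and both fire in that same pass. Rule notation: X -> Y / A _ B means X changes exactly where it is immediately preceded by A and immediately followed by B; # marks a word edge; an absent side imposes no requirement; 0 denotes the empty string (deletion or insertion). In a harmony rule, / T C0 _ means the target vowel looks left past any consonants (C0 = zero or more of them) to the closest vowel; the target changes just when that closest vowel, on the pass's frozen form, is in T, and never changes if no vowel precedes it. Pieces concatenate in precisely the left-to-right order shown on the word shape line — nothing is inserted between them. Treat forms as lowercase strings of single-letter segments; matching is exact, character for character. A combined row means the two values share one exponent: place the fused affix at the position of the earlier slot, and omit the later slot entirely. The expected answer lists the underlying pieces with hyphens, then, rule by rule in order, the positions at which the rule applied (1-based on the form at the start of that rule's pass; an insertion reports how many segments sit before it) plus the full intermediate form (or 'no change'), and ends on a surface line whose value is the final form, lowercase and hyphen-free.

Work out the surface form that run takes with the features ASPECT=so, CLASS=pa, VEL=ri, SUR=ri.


underlying: run-do-ki-g-po
1. k -> g, t -> d / V _ V: fires at position(s) 6: rundogigpo
2. e -> o, i -> u / B C0 _: fires at position(s) 7: rundogugpo
3. f -> v, k -> g, p -> b, s -> z, t -> d / _ Z: no change
surface: rundogugpo


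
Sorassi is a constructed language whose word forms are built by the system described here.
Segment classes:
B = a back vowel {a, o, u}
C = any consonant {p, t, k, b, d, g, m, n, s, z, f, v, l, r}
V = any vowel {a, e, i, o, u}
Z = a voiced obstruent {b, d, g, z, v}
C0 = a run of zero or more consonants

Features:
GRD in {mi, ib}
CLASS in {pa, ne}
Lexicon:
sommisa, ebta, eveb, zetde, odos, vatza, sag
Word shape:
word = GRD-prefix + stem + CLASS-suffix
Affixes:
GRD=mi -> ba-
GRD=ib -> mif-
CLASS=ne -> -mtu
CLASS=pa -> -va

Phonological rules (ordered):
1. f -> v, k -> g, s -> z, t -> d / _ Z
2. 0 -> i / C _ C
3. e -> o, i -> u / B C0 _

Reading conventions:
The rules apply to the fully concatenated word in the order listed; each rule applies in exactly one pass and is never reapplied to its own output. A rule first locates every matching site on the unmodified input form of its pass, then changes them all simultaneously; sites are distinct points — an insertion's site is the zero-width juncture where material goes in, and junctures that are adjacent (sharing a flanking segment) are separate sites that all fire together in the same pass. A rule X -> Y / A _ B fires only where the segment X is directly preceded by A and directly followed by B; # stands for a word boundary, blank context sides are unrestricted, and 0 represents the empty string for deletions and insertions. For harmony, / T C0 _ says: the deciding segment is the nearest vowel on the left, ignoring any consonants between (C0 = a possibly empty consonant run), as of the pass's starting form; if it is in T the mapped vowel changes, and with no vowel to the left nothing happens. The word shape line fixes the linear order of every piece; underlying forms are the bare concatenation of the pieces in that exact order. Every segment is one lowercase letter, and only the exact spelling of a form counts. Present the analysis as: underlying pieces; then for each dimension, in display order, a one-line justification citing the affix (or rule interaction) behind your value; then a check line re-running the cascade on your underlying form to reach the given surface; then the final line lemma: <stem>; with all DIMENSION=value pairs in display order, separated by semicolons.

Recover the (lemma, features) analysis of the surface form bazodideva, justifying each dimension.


underlying: ba-zetde-va
GRD=mi - signalled by the affix ba-
CLASS=pa - signalled by the affix -va
check: bazetdeva -> bazeddeva -> bazedideva -> bazodideva
lemma: zetde; GRD=mi; CLASS=pa
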